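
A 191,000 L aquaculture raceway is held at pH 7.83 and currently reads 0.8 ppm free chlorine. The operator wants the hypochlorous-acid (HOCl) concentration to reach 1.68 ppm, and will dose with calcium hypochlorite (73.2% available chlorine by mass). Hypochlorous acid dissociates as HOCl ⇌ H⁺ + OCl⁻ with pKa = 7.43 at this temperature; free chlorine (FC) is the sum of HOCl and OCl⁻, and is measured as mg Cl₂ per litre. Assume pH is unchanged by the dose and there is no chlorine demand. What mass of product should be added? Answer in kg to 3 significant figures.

[OCl⁻]/[HOCl] = 10^(pH − pKa) = 10^(7.83 − 7.43) = 2.512; fraction as HOCl = 1/(1 + 2.512) = 0.2847.
Free chlorine required for 1.68 ppm HOCl: 1.68 / 0.2847 = 5.9 ppm.
FC to add: 5.9 − 0.8 = 5.1 mg/L as Cl₂.
Cl₂ equivalent: 5.1 mg/L × 191,000 L = 974.1 g.
Product at 73.2% available Cl: 974.1 / 0.732 = 1331 g.

1.33 kg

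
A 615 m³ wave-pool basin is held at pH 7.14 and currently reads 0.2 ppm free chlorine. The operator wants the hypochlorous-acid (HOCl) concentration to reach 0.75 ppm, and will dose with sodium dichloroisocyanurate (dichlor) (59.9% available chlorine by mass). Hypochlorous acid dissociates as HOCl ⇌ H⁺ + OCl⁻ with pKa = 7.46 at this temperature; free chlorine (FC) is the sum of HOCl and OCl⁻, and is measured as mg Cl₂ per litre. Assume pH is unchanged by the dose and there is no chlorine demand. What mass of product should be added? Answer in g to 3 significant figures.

933 g

Volume: 615 m³ = 615,000 L.
[OCl⁻]/[HOCl] = 10^(pH − pKa) = 10^(7.14 − 7.46) = 0.4786; fraction as HOCl = 1/(1 + 0.4786) = 0.6763.
Free chlorine required for 0.75 ppm HOCl: 0.75 / 0.6763 = 1.109 ppm.
FC to add: 1.109 − 0.2 = 0.909 mg/L as Cl₂.
Cl₂ equivalent: 0.909 mg/L × 615,000 L = 559 g.
Product at 59.9% available Cl: 559 / 0.599 = 933.3 g.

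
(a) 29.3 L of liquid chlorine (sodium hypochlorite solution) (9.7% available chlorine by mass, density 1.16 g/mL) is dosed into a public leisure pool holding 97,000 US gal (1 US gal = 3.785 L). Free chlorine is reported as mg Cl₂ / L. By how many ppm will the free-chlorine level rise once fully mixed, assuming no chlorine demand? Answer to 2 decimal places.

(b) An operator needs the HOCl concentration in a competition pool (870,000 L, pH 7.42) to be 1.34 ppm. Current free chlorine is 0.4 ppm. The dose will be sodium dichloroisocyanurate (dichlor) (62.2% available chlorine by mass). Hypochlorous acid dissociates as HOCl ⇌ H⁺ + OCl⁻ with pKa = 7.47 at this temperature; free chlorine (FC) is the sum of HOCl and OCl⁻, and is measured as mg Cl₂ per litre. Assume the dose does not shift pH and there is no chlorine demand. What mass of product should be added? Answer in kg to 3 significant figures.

(a) 8.98 ppm; (b) 2.99 kg

(a) Volume: 97,000 US gal × 3.785 L/gal = 367,145 L.
(a) Mass of solution: 29.3 L × 1000 mL/L × 1.16 g/mL = 33,990 g.
(a) Available chlorine delivered: 33,990 g × 0.097 = 3297 g as Cl₂.
(a) Concentration rise: 3297 g / 367,145 L = 8.98 mg/L = 8.98 ppm.

(b) [OCl⁻]/[HOCl] = 10^(pH − pKa) = 10^(7.42 − 7.47) = 0.8913; fraction as HOCl = 1/(1 + 0.8913) = 0.5288.
(b) Free chlorine required for 1.34 ppm HOCl: 1.34 / 0.5288 = 2.534 ppm.
(b) FC to add: 2.534 − 0.4 = 2.134 mg/L as Cl₂.
(b) Cl₂ equivalent: 2.134 mg/L × 870,000 L = 1857 g.
(b) Product at 62.2% available Cl: 1857 / 0.622 = 2985 g.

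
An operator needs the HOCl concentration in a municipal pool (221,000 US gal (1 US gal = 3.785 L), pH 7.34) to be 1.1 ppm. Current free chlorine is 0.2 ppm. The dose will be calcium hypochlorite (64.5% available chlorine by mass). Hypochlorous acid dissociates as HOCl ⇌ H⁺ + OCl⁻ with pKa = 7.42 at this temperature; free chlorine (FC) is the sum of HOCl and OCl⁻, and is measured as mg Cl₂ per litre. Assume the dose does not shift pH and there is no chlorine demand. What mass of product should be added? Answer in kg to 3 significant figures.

2.35 kg

Volume: 221,000 US gal × 3.785 L/gal = 836,485 L.
[OCl⁻]/[HOCl] = 10^(pH − pKa) = 10^(7.34 − 7.42) = 0.8318; fraction as HOCl = 1/(1 + 0.8318) = 0.5459.
Free chlorine required for 1.1 ppm HOCl: 1.1 / 0.5459 = 2.015 ppm.
FC to add: 2.015 − 0.2 = 1.815 mg/L as Cl₂.
Cl₂ equivalent: 1.815 mg/L × 836,485 L = 1518 g.
Product at 64.5% available Cl: 1518 / 0.645 = 2354 g.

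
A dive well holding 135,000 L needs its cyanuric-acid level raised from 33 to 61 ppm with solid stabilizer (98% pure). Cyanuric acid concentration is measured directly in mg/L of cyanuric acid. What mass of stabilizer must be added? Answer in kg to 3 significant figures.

CYA to add: (61 − 33) = 28 mg/L × 135,000 L = 3780 g cyanuric acid.
At 98% purity: 3780 / 0.98 = 3857 g product.

3.86 kg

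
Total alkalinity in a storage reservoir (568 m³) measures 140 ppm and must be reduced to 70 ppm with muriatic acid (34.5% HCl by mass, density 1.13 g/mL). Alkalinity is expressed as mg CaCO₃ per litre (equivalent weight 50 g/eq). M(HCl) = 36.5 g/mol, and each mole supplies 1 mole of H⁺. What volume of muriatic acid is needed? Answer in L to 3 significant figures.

74.5 L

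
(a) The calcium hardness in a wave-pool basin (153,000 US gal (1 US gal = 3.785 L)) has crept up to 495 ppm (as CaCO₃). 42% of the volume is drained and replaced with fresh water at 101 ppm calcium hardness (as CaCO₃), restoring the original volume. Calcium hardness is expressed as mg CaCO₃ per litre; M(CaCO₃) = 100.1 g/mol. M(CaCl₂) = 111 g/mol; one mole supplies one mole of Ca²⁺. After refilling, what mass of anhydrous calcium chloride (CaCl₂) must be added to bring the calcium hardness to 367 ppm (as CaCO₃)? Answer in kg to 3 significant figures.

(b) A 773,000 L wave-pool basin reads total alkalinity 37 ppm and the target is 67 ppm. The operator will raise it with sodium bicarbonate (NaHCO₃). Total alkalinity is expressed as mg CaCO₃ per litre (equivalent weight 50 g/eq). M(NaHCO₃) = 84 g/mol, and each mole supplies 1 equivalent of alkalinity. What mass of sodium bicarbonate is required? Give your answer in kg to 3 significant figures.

(a) Volume: 153,000 US gal × 3.785 L/gal = 579,105 L.
(a) After draining 42% and refilling: 495 × 0.58 + 101 × 0.42 = 329.52 ppm.
(a) Deficit to target: 367 − 329.52 = 37.48 mg/L.
(a) As CaCO₃: 37.48 mg/L × 579,105 L = 21,700 g; ÷ 100.1 = 216.8 mol Ca²⁺.
(a) Mass: 216.8 × 111 = 24,070 g.

(b) Alkalinity to add: (67 − 37) = 30 mg/L as CaCO₃ × 773,000 L = 23,190 g as CaCO₃.
(b) Equivalents: 23,190 g ÷ 50 g/eq = 463.8 eq.
(b) NaHCO₃ supplies 1 eq per mole → 463.8 mol.
(b) Mass: 463.8 mol × 84 g/mol = 38,960 g.

(a) 24.1 kg; (b) 39.0 kg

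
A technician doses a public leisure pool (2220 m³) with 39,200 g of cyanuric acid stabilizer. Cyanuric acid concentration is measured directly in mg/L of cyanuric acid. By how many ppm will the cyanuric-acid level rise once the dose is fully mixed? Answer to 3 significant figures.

17.7 ppm

Volume: 2220 m³ = 2,220,000 L.
Rise: 39,200 g / 2,220,000 L × 1000 = 17.66 mg/L.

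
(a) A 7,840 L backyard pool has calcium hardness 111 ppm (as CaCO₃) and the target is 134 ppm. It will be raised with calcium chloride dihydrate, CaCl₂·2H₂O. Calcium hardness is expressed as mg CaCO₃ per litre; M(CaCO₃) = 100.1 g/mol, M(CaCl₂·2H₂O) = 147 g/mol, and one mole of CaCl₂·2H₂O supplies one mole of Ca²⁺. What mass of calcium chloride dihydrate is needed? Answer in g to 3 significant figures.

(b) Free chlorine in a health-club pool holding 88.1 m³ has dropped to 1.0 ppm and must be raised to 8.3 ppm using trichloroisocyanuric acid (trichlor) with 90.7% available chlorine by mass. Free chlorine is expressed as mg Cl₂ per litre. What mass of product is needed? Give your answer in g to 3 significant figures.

(a) 265 g; (b) 709 g

(a) Hardness to add: (134 − 111) = 23 mg/L as CaCO₃ × 7,840 L = 180.3 g as CaCO₃.
(a) Moles of Ca²⁺ (1 mol Ca²⁺ ≡ 1 mol CaCO₃): 180.3 / 100.1 g/mol = 1.801 mol.
(a) Mass of CaCl₂·2H₂O: 1.801 × 147 = 264.8 g.

(b) Volume: 88.1 m³ = 88,100 L.
(b) Chlorine deficit: 8.3 − 1.0 = 7.3 ppm = 7.3 mg/L as Cl₂.
(b) Cl₂ equivalent needed: 7.3 mg/L × 88,100 L = 643,100 mg = 643.1 g.
(b) Product at 90.7% available chlorine: 643.1 / 0.907 = 709.1 g.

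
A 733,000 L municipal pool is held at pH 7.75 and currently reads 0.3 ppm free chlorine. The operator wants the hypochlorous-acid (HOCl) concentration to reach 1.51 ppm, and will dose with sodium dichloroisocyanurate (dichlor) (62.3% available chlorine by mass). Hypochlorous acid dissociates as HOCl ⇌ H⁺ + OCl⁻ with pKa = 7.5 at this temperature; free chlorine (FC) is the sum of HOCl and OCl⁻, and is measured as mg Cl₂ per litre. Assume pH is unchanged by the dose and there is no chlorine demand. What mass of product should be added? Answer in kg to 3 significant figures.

[OCl⁻]/[HOCl] = 10^(pH − pKa) = 10^(7.75 − 7.5) = 1.778; fraction as HOCl = 1/(1 + 1.778) = 0.3599.
Free chlorine required for 1.51 ppm HOCl: 1.51 / 0.3599 = 4.195 ppm.
FC to add: 4.195 − 0.3 = 3.895 mg/L as Cl₂.
Cl₂ equivalent: 3.895 mg/L × 733,000 L = 2855 g.
Product at 62.3% available Cl: 2855 / 0.623 = 4583 g.

4.58 kg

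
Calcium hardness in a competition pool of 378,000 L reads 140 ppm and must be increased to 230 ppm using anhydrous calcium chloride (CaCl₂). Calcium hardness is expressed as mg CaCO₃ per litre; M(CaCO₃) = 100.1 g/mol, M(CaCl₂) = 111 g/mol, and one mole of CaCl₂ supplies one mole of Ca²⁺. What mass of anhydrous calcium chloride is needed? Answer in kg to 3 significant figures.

37.7 kg

Hardness to add: (230 − 140) = 90 mg/L as CaCO₃ × 378,000 L = 34,020 g as CaCO₃.
Moles of Ca²⁺ (1 mol Ca²⁺ ≡ 1 mol CaCO₃): 34,020 / 100.1 g/mol = 339.9 mol.
Mass of CaCl₂: 339.9 × 111 = 37,720 g.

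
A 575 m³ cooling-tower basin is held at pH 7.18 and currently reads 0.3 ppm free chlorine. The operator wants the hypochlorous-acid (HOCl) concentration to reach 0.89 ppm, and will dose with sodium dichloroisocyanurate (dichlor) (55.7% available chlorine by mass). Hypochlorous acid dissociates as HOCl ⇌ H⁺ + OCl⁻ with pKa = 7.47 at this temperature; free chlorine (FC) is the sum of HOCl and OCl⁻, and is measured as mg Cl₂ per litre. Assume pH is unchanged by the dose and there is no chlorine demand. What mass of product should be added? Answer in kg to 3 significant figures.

1.08 kg

Volume: 575 m³ = 575,000 L.
[OCl⁻]/[HOCl] = 10^(pH − pKa) = 10^(7.18 − 7.47) = 0.5129; fraction as HOCl = 1/(1 + 0.5129) = 0.661.
Free chlorine required for 0.89 ppm HOCl: 0.89 / 0.661 = 1.346 ppm.
FC to add: 1.346 − 0.3 = 1.046 mg/L as Cl₂.
Cl₂ equivalent: 1.046 mg/L × 575,000 L = 601.7 g.
Product at 55.7% available Cl: 601.7 / 0.557 = 1080 g.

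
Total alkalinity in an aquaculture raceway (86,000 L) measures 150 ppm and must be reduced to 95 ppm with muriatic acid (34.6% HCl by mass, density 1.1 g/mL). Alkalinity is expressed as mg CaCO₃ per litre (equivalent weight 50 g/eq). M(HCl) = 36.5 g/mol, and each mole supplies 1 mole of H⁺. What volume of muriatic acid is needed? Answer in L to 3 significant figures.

Alkalinity to neutralize: (150 − 95) = 55 mg/L as CaCO₃ × 86,000 L = 4730 g as CaCO₃.
Equivalents of H⁺ required: 4730 ÷ 50 g/eq = 94.6 eq = 94.6 mol HCl.
Mass of HCl: 94.6 × 36.5 = 3453 g.
Mass of 34.6% solution: 3453 / 0.346 = 9979 g.
Volume: 9979 g ÷ 1.1 g/mL = 9072 mL.

9.07 L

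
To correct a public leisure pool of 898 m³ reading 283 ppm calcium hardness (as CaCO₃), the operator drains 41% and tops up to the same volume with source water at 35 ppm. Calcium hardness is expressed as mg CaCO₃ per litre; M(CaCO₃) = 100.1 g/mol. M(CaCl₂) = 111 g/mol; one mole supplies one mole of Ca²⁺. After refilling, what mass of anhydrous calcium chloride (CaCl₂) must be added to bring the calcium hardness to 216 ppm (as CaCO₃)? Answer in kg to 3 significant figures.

Volume: 898 m³ = 898,000 L.
After draining 41% and refilling: 283 × 0.59 + 35 × 0.41 = 181.32 ppm.
Deficit to target: 216 − 181.32 = 34.68 mg/L.
As CaCO₃: 34.68 mg/L × 898,000 L = 31,140 g; ÷ 100.1 = 311.1 mol Ca²⁺.
Mass: 311.1 × 111 = 34,530 g.

34.5 kg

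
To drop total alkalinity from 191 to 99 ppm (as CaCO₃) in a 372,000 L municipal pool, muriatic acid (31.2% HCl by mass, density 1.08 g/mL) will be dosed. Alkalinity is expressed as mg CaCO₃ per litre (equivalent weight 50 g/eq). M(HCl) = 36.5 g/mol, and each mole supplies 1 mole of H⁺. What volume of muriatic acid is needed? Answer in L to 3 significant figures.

74.1 L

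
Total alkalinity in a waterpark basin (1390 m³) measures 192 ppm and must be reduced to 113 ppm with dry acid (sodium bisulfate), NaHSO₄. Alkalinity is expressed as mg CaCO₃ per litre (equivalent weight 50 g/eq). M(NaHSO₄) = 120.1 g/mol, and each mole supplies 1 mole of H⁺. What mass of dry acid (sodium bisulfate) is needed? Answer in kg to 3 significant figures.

Volume: 1390 m³ = 1,390,000 L.
Alkalinity to neutralize: (192 − 113) = 79 mg/L as CaCO₃ × 1,390,000 L = 109,800 g as CaCO₃.
Equivalents of H⁺ required: 109,800 ÷ 50 g/eq = 2196 eq = 2196 mol NaHSO₄.
Mass of NaHSO₄: 2196 × 120.1 = 263,800 g.

264 kg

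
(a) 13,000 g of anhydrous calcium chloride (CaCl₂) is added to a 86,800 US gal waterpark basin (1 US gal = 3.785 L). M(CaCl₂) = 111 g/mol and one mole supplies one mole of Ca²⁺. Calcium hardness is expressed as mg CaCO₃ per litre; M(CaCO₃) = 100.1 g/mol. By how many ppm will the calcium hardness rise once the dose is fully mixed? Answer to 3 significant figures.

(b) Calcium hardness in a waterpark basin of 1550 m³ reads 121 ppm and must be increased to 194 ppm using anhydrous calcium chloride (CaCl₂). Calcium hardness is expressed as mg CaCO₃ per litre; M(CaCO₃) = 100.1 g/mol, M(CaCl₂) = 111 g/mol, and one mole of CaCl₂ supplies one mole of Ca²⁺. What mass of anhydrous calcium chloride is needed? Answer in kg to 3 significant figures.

(a) 35.7 ppm; (b) 125 kg

(a) Volume: 86,800 US gal × 3.785 L/gal = 328,538 L.
(a) Moles of Ca²⁺: 13,000 g ÷ 111 g/mol = 117.1 mol.
(a) As CaCO₃: 117.1 mol × 100.1 g/mol = 11,720 g.
(a) Rise: 11,720 g / 328,538 L × 1000 = 35.68 mg/L.

(b) Volume: 1550 m³ = 1,550,000 L.
(b) Hardness to add: (194 − 121) = 73 mg/L as CaCO₃ × 1,550,000 L = 113,200 g as CaCO₃.
(b) Moles of Ca²⁺ (1 mol Ca²⁺ ≡ 1 mol CaCO₃): 113,200 / 100.1 g/mol = 1130 mol.
(b) Mass of CaCl₂: 1130 × 111 = 125,500 g.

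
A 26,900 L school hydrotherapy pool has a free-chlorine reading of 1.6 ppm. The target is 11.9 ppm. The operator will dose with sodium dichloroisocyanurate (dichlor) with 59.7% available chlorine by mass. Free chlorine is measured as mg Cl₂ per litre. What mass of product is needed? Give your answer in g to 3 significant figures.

Chlorine deficit: 11.9 − 1.6 = 10.3 ppm = 10.3 mg/L as Cl₂.
Cl₂ equivalent needed: 10.3 mg/L × 26,900 L = 277,100 mg = 277.1 g.
Product at 59.7% available chlorine: 277.1 / 0.597 = 464.1 g.

464 g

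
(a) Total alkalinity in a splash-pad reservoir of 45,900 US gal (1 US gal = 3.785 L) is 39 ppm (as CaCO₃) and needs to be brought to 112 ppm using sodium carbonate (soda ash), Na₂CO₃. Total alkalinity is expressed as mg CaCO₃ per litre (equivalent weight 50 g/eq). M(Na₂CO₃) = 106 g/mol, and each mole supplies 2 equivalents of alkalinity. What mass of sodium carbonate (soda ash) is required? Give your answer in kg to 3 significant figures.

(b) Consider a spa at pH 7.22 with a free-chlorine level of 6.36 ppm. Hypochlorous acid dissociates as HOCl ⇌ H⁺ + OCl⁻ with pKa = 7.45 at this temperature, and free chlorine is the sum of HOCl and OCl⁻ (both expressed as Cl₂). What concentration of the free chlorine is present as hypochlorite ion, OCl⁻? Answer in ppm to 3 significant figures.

(a) Volume: 45,900 US gal × 3.785 L/gal = 173,732 L.
(a) Alkalinity to add: (112 − 39) = 73 mg/L as CaCO₃ × 173,732 L = 12,680 g as CaCO₃.
(a) Equivalents: 12,680 g ÷ 50 g/eq = 253.6 eq.
(a) Each mole of Na₂CO₃ supplies 2 eq, so 253.6 / 2 = 126.8 mol.
(a) Mass: 126.8 mol × 106 g/mol = 13,440 g.

(b) [OCl⁻]/[HOCl] = 10^(pH − pKa) = 10^(7.22 − 7.45) = 10^-0.23 = 0.5888.
(b) Fraction as HOCl = 1 / (1 + 0.5888) = 0.6294.
(b) OCl⁻ = (1 − 0.6294) × 6.36 ppm = 2.357 ppm.

(a) 13.4 kg; (b) 2.36 ppm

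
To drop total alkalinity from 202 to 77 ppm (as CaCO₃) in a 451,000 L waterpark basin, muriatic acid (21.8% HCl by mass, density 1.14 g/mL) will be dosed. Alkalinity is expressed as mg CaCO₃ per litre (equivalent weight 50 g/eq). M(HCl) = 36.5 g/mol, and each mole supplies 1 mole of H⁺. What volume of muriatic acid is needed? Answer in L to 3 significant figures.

166 L

Alkalinity to neutralize: (202 − 77) = 125 mg/L as CaCO₃ × 451,000 L = 56,380 g as CaCO₃.
Equivalents of H⁺ required: 56,380 ÷ 50 g/eq = 1128 eq = 1128 mol HCl.
Mass of HCl: 1128 × 36.5 = 41,150 g.
Mass of 21.8% solution: 41,150 / 0.218 = 188,800 g.
Volume: 188,800 g ÷ 1.14 g/mL = 165,600 mL.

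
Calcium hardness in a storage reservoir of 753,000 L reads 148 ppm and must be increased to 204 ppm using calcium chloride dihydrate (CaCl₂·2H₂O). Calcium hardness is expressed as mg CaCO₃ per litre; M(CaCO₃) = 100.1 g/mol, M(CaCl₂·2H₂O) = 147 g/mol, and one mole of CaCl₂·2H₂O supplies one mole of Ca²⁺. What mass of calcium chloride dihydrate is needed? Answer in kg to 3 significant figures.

61.9 kg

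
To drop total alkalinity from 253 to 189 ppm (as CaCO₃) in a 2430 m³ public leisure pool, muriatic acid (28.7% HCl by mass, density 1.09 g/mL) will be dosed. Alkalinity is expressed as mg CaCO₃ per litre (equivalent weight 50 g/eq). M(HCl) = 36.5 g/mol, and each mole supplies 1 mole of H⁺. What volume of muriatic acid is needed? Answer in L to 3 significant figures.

363 L

Volume: 2430 m³ = 2,430,000 L.
Alkalinity to neutralize: (253 − 189) = 64 mg/L as CaCO₃ × 2,430,000 L = 155,500 g as CaCO₃.
Equivalents of H⁺ required: 155,500 ÷ 50 g/eq = 3110 eq = 3110 mol HCl.
Mass of HCl: 3110 × 36.5 = 113,500 g.
Mass of 28.7% solution: 113,500 / 0.287 = 395,600 g.
Volume: 395,600 g ÷ 1.09 g/mL = 362,900 mL.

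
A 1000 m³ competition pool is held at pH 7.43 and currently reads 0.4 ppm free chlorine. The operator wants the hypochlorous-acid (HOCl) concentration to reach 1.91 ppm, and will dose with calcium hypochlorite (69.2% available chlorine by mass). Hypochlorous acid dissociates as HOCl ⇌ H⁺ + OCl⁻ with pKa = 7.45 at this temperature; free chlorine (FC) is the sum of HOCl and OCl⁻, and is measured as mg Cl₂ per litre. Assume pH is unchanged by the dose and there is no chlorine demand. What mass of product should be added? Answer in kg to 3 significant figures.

4.82 kg

Volume: 1000 m³ = 1,000,000 L.
[OCl⁻]/[HOCl] = 10^(pH − pKa) = 10^(7.43 − 7.45) = 0.955; fraction as HOCl = 1/(1 + 0.955) = 0.5115.
Free chlorine required for 1.91 ppm HOCl: 1.91 / 0.5115 = 3.734 ppm.
FC to add: 3.734 − 0.4 = 3.334 mg/L as Cl₂.
Cl₂ equivalent: 3.334 mg/L × 1,000,000 L = 3334 g.
Product at 69.2% available Cl: 3334 / 0.692 = 4818 g.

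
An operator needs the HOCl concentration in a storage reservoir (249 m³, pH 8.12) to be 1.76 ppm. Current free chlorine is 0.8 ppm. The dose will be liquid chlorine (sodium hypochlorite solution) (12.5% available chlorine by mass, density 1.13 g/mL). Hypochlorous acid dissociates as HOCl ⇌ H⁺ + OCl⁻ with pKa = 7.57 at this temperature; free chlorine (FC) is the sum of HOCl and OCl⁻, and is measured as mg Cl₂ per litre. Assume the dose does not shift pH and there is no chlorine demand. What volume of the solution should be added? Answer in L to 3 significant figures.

Volume: 249 m³ = 249,000 L.
[OCl⁻]/[HOCl] = 10^(pH − pKa) = 10^(8.12 − 7.57) = 3.548; fraction as HOCl = 1/(1 + 3.548) = 0.2199.
Free chlorine required for 1.76 ppm HOCl: 1.76 / 0.2199 = 8.005 ppm.
FC to add: 8.005 − 0.8 = 7.205 mg/L as Cl₂.
Cl₂ equivalent: 7.205 mg/L × 249,000 L = 1794 g.
Product at 12.5% available Cl: 1794 / 0.125 = 14,350 g.
Volume: 14,350 g ÷ 1.13 g/mL = 12,700 mL.

12.7 L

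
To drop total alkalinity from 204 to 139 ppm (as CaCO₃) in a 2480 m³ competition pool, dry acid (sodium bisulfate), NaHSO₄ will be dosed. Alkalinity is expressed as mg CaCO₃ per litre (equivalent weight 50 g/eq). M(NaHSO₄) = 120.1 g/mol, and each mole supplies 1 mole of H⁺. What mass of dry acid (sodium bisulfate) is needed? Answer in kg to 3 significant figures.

387 kg

Volume: 2480 m³ = 2,480,000 L.
Alkalinity to neutralize: (204 − 139) = 65 mg/L as CaCO₃ × 2,480,000 L = 161,200 g as CaCO₃.
Equivalents of H⁺ required: 161,200 ÷ 50 g/eq = 3224 eq = 3224 mol NaHSO₄.
Mass of NaHSO₄: 3224 × 120.1 = 387,200 g.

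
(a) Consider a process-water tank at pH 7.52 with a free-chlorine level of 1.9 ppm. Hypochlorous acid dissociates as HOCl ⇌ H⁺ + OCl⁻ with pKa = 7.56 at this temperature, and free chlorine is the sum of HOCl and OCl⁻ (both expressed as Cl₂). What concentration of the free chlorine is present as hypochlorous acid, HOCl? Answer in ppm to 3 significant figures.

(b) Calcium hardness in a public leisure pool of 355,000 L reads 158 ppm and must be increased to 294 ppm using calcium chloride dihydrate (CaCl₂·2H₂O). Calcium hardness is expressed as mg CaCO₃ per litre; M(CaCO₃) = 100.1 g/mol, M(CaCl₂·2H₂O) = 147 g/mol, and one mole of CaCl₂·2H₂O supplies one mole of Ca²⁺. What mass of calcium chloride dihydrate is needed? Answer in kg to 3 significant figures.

(a) 0.994 ppm; (b) 70.9 kg

(a) [OCl⁻]/[HOCl] = 10^(pH − pKa) = 10^(7.52 − 7.56) = 10^-0.04 = 0.912.
(a) Fraction as HOCl = 1 / (1 + 0.912) = 0.523.
(a) HOCl = 0.523 × 1.9 ppm = 0.9937 ppm.

(b) Hardness to add: (294 − 158) = 136 mg/L as CaCO₃ × 355,000 L = 48,280 g as CaCO₃.
(b) Moles of Ca²⁺ (1 mol Ca²⁺ ≡ 1 mol CaCO₃): 48,280 / 100.1 g/mol = 482.3 mol.
(b) Mass of CaCl₂·2H₂O: 482.3 × 147 = 70,900 g.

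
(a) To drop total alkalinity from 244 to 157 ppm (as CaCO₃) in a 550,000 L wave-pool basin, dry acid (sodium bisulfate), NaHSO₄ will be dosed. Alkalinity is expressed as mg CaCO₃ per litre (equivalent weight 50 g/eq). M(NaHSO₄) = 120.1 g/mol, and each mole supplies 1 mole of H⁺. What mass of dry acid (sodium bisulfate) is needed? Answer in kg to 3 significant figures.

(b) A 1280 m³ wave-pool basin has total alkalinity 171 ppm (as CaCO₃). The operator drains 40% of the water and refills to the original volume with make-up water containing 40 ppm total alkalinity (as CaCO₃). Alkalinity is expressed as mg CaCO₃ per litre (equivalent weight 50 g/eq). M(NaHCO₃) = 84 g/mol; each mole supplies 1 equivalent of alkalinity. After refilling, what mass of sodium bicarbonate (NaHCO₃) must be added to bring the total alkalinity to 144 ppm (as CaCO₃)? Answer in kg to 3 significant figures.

(a) 115 kg; (b) 54.6 kg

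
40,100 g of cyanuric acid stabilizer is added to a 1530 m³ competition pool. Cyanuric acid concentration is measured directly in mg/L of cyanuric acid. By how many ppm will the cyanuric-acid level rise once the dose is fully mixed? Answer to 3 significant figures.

Volume: 1530 m³ = 1,530,000 L.
Rise: 40,100 g / 1,530,000 L × 1000 = 26.21 mg/L.

26.2 ppm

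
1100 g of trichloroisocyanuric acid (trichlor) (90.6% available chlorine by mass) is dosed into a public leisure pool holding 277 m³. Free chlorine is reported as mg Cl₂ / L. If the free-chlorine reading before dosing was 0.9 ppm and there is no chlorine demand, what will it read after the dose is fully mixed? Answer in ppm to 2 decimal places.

4.50 ppm

Volume: 277 m³ = 277,000 L.
Available chlorine delivered: 1100 g × 0.906 = 996.6 g as Cl₂.
Concentration rise: 996.6 g / 277,000 L = 3.598 mg/L = 3.60 ppm.
Final FC: 0.9 + 3.60 = 4.50 ppm.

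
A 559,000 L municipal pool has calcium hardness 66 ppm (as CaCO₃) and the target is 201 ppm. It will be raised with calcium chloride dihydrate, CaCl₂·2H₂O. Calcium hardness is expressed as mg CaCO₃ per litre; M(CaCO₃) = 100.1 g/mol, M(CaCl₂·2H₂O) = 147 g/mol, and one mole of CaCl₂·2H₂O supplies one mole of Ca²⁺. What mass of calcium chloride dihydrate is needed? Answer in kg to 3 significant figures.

111 kg

Hardness to add: (201 − 66) = 135 mg/L as CaCO₃ × 559,000 L = 75,460 g as CaCO₃.
Moles of Ca²⁺ (1 mol Ca²⁺ ≡ 1 mol CaCO₃): 75,460 / 100.1 g/mol = 753.9 mol.
Mass of CaCl₂·2H₂O: 753.9 × 147 = 110,800 g.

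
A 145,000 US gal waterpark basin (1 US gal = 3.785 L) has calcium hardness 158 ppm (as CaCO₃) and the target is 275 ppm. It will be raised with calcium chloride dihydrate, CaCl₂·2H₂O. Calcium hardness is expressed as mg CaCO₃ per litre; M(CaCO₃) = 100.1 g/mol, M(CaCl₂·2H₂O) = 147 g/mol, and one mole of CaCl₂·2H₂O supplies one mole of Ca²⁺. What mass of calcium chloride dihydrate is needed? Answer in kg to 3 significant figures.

94.3 kg

Volume: 145,000 US gal × 3.785 L/gal = 548,825 L.
Hardness to add: (275 − 158) = 117 mg/L as CaCO₃ × 548,825 L = 64,210 g as CaCO₃.
Moles of Ca²⁺ (1 mol Ca²⁺ ≡ 1 mol CaCO₃): 64,210 / 100.1 g/mol = 641.5 mol.
Mass of CaCl₂·2H₂O: 641.5 × 147 = 94,300 g.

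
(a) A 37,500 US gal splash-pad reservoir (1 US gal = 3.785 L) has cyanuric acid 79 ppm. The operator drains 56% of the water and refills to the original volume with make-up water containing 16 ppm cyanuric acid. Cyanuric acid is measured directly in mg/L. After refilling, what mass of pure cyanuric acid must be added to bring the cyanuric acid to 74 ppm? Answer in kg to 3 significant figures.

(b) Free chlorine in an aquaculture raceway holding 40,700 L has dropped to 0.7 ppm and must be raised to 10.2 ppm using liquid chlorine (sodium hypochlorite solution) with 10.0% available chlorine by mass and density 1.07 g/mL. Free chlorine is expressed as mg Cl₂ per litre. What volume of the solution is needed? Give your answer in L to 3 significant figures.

(a) Volume: 37,500 US gal × 3.785 L/gal = 141,938 L.
(a) After draining 56% and refilling: 79 × 0.44 + 16 × 0.56 = 43.72 ppm.
(a) Deficit to target: 74 − 43.72 = 30.28 mg/L.
(a) Mass: 30.28 mg/L × 141,938 L = 4298 g cyanuric acid.

(b) Chlorine deficit: 10.2 − 0.7 = 9.5 ppm = 9.5 mg/L as Cl₂.
(b) Cl₂ equivalent needed: 9.5 mg/L × 40,700 L = 386,600 mg = 386.6 g.
(b) Product at 10.0% available chlorine: 386.6 / 0.1 = 3866 g.
(b) Volume at density 1.07 g/mL: 3866 g ÷ 1.07 g/mL = 3614 mL.

(a) 4.30 kg; (b) 3.61 L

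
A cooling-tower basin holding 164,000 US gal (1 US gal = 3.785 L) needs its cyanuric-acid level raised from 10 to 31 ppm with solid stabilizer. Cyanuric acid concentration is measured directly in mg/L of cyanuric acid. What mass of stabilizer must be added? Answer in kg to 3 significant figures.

Volume: 164,000 US gal × 3.785 L/gal = 620,740 L.
CYA to add: (31 − 10) = 21 mg/L × 620,740 L = 13,040 g cyanuric acid.

13.0 kg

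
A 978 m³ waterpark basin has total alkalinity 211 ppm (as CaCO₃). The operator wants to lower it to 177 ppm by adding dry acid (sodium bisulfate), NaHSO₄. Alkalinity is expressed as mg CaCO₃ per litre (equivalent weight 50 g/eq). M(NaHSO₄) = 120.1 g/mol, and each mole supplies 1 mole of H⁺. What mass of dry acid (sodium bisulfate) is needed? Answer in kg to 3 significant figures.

79.9 kg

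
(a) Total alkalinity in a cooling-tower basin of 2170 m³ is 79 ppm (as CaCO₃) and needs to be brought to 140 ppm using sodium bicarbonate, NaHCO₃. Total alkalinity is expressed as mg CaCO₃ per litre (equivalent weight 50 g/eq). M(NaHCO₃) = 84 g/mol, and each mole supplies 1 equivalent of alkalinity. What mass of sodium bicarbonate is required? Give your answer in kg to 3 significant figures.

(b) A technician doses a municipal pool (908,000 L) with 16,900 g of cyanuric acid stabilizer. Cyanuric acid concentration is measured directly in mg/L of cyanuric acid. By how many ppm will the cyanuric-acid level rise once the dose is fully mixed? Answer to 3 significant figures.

(a) 222 kg; (b) 18.6 ppm

(a) Volume: 2170 m³ = 2,170,000 L.
(a) Alkalinity to add: (140 − 79) = 61 mg/L as CaCO₃ × 2,170,000 L = 132,400 g as CaCO₃.
(a) Equivalents: 132,400 g ÷ 50 g/eq = 2647 eq.
(a) NaHCO₃ supplies 1 eq per mole → 2647 mol.
(a) Mass: 2647 mol × 84 g/mol = 222,400 g.

(b) Rise: 16,900 g / 908,000 L × 1000 = 18.61 mg/L.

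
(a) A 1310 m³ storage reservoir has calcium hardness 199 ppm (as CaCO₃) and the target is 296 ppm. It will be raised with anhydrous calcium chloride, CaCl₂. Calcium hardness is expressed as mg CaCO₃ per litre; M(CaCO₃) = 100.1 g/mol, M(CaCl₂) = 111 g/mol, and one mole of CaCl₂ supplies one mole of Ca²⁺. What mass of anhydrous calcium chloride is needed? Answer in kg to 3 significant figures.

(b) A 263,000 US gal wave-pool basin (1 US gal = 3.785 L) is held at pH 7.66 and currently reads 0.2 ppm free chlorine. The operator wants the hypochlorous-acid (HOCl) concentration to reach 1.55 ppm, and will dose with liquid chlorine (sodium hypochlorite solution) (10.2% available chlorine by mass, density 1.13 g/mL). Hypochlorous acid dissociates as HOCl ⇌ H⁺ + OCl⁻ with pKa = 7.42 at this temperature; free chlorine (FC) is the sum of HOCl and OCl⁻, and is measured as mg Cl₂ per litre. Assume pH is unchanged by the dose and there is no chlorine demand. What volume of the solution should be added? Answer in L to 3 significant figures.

(a) Volume: 1310 m³ = 1,310,000 L.
(a) Hardness to add: (296 − 199) = 97 mg/L as CaCO₃ × 1,310,000 L = 127,100 g as CaCO₃.
(a) Moles of Ca²⁺ (1 mol Ca²⁺ ≡ 1 mol CaCO₃): 127,100 / 100.1 g/mol = 1269 mol.
(a) Mass of CaCl₂: 1269 × 111 = 140,900 g.

(b) Volume: 263,000 US gal × 3.785 L/gal = 995,455 L.
(b) [OCl⁻]/[HOCl] = 10^(pH − pKa) = 10^(7.66 − 7.42) = 1.738; fraction as HOCl = 1/(1 + 1.738) = 0.3653.
(b) Free chlorine required for 1.55 ppm HOCl: 1.55 / 0.3653 = 4.244 ppm.
(b) FC to add: 4.244 − 0.2 = 4.044 mg/L as Cl₂.
(b) Cl₂ equivalent: 4.044 mg/L × 995,455 L = 4025 g.
(b) Product at 10.2% available Cl: 4025 / 0.102 = 39,460 g.
(b) Volume: 39,460 g ÷ 1.13 g/mL = 34,920 mL.

(a) 141 kg; (b) 34.9 L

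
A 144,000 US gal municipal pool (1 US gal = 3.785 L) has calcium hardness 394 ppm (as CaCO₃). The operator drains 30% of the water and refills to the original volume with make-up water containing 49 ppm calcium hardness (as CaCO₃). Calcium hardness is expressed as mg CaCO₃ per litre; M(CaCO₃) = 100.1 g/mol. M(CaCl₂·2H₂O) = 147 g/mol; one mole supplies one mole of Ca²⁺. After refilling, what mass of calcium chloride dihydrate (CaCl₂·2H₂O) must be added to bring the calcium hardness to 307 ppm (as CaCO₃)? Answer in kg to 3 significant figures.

13.2 kg

Volume: 144,000 US gal × 3.785 L/gal = 545,040 L.
After draining 30% and refilling: 394 × 0.70 + 49 × 0.30 = 290.5 ppm.
Deficit to target: 307 − 290.5 = 16.5 mg/L.
As CaCO₃: 16.5 mg/L × 545,040 L = 8993 g; ÷ 100.1 = 89.84 mol Ca²⁺.
Mass: 89.84 × 147 = 13,210 g.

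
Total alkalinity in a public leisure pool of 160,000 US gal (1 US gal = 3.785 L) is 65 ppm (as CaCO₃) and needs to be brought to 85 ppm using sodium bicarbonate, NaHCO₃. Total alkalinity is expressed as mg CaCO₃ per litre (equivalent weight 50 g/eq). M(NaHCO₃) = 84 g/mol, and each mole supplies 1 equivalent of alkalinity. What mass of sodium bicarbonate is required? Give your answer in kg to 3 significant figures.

Volume: 160,000 US gal × 3.785 L/gal = 605,600 L.
Alkalinity to add: (85 − 65) = 20 mg/L as CaCO₃ × 605,600 L = 12,110 g as CaCO₃.
Equivalents: 12,110 g ÷ 50 g/eq = 242.2 eq.
NaHCO₃ supplies 1 eq per mole → 242.2 mol.
Mass: 242.2 mol × 84 g/mol = 20,350 g.

20.3 kg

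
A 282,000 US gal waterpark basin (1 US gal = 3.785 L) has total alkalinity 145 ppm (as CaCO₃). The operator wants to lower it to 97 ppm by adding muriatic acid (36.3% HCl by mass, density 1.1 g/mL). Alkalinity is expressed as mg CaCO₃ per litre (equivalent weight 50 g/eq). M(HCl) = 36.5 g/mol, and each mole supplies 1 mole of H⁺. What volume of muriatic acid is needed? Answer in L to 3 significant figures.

93.7 L

Volume: 282,000 US gal × 3.785 L/gal = 1,067,370 L.
Alkalinity to neutralize: (145 − 97) = 48 mg/L as CaCO₃ × 1,067,370 L = 51,230 g as CaCO₃.
Equivalents of H⁺ required: 51,230 ÷ 50 g/eq = 1025 eq = 1025 mol HCl.
Mass of HCl: 1025 × 36.5 = 37,400 g.
Mass of 36.3% solution: 37,400 / 0.363 = 103,000 g.
Volume: 103,000 g ÷ 1.1 g/mL = 93,670 mL.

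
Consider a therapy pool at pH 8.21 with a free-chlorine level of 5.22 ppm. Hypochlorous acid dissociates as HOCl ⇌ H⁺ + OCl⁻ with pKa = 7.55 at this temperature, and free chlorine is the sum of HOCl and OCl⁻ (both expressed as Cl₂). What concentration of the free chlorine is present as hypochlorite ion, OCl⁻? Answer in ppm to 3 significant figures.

4.28 ppm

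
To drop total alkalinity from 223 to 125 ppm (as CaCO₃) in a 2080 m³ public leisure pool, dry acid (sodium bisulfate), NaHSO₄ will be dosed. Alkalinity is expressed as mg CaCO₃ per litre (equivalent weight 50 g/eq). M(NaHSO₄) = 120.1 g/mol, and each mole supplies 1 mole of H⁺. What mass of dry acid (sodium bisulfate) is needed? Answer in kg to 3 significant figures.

Volume: 2080 m³ = 2,080,000 L.
Alkalinity to neutralize: (223 − 125) = 98 mg/L as CaCO₃ × 2,080,000 L = 203,800 g as CaCO₃.
Equivalents of H⁺ required: 203,800 ÷ 50 g/eq = 4077 eq = 4077 mol NaHSO₄.
Mass of NaHSO₄: 4077 × 120.1 = 489,600 g.

490 kg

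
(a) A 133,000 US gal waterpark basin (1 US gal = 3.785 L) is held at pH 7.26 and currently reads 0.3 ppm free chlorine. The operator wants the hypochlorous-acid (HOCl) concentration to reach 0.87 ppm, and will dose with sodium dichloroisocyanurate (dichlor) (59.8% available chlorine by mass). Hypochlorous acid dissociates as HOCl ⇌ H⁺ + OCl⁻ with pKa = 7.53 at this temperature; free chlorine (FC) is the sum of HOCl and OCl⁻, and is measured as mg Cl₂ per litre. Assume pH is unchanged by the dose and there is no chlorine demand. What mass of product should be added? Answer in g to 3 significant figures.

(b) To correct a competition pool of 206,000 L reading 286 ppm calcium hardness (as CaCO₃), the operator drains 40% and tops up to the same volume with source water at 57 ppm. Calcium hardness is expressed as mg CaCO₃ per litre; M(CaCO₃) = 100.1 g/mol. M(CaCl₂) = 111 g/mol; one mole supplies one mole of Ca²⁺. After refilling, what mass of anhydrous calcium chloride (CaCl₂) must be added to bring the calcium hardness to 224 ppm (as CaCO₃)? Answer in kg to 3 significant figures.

(a) Volume: 133,000 US gal × 3.785 L/gal = 503,405 L.
(a) [OCl⁻]/[HOCl] = 10^(pH − pKa) = 10^(7.26 − 7.53) = 0.537; fraction as HOCl = 1/(1 + 0.537) = 0.6506.
(a) Free chlorine required for 0.87 ppm HOCl: 0.87 / 0.6506 = 1.337 ppm.
(a) FC to add: 1.337 − 0.3 = 1.037 mg/L as Cl₂.
(a) Cl₂ equivalent: 1.037 mg/L × 503,405 L = 522.1 g.
(a) Product at 59.8% available Cl: 522.1 / 0.598 = 873.1 g.

(b) After draining 40% and refilling: 286 × 0.60 + 57 × 0.40 = 194.4 ppm.
(b) Deficit to target: 224 − 194.4 = 29.6 mg/L.
(b) As CaCO₃: 29.6 mg/L × 206,000 L = 6098 g; ÷ 100.1 = 60.92 mol Ca²⁺.
(b) Mass: 60.92 × 111 = 6762 g.

(a) 873 g; (b) 6.76 kg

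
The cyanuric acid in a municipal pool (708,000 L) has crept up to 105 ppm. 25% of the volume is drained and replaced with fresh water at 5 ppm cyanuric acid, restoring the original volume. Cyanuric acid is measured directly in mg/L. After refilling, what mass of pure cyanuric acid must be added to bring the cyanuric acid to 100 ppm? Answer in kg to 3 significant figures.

14.2 kg

After draining 25% and refilling: 105 × 0.75 + 5 × 0.25 = 80 ppm.
Deficit to target: 100 − 80 = 20 mg/L.
Mass: 20 mg/L × 708,000 L = 14,160 g cyanuric acid.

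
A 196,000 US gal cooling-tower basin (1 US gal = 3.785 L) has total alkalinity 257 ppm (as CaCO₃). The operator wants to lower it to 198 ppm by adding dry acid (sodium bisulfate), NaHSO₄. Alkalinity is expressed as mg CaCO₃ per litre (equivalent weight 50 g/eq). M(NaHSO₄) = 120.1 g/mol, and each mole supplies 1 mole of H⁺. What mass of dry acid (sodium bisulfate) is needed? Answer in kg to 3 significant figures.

Volume: 196,000 US gal × 3.785 L/gal = 741,860 L.
Alkalinity to neutralize: (257 − 198) = 59 mg/L as CaCO₃ × 741,860 L = 43,770 g as CaCO₃.
Equivalents of H⁺ required: 43,770 ÷ 50 g/eq = 875.4 eq = 875.4 mol NaHSO₄.
Mass of NaHSO₄: 875.4 × 120.1 = 105,100 g.

105 kg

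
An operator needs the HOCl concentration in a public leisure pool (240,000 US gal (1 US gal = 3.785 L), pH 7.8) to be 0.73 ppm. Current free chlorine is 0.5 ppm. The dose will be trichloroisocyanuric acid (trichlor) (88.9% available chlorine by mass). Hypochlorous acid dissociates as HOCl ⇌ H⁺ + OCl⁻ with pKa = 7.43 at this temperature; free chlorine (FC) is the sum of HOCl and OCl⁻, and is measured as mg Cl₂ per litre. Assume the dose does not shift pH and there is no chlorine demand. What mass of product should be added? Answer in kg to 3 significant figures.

Volume: 240,000 US gal × 3.785 L/gal = 908,400 L.
[OCl⁻]/[HOCl] = 10^(pH − pKa) = 10^(7.8 − 7.43) = 2.344; fraction as HOCl = 1/(1 + 2.344) = 0.299.
Free chlorine required for 0.73 ppm HOCl: 0.73 / 0.299 = 2.441 ppm.
FC to add: 2.441 − 0.5 = 1.941 mg/L as Cl₂.
Cl₂ equivalent: 1.941 mg/L × 908,400 L = 1763 g.
Product at 88.9% available Cl: 1763 / 0.889 = 1984 g.

1.98 kg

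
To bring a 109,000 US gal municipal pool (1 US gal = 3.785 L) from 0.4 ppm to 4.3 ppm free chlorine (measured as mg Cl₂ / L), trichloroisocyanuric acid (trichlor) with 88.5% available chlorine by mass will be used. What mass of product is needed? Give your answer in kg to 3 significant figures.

1.82 kg

Volume: 109,000 US gal × 3.785 L/gal = 412,565 L.
Chlorine deficit: 4.3 − 0.4 = 3.9 ppm = 3.9 mg/L as Cl₂.
Cl₂ equivalent needed: 3.9 mg/L × 412,565 L = 1,609,000 mg = 1609 g.
Product at 88.5% available chlorine: 1609 / 0.885 = 1818 g.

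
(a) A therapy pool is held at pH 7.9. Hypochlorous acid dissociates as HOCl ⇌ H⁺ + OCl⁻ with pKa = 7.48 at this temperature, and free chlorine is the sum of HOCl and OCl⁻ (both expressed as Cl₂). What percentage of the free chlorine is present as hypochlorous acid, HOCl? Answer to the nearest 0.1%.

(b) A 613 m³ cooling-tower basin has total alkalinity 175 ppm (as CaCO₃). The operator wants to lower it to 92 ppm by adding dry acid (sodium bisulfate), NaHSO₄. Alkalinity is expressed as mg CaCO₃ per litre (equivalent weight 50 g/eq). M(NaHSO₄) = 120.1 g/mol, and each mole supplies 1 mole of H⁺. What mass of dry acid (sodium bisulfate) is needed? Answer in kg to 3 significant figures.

(a) 27.5%; (b) 122 kg

(a) [OCl⁻]/[HOCl] = 10^(pH − pKa) = 10^(7.9 − 7.48) = 10^0.42 = 2.63.
(a) Fraction as HOCl = 1 / (1 + 2.63) = 0.2755.

(b) Volume: 613 m³ = 613,000 L.
(b) Alkalinity to neutralize: (175 − 92) = 83 mg/L as CaCO₃ × 613,000 L = 50,880 g as CaCO₃.
(b) Equivalents of H⁺ required: 50,880 ÷ 50 g/eq = 1018 eq = 1018 mol NaHSO₄.
(b) Mass of NaHSO₄: 1018 × 120.1 = 122,200 g.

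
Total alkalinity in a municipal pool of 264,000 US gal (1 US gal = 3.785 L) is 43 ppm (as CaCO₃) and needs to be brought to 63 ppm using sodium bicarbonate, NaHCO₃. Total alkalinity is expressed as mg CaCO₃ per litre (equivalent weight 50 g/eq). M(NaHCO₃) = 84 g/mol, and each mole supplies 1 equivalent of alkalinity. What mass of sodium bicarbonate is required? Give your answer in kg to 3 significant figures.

Volume: 264,000 US gal × 3.785 L/gal = 999,240 L.
Alkalinity to add: (63 − 43) = 20 mg/L as CaCO₃ × 999,240 L = 19,980 g as CaCO₃.
Equivalents: 19,980 g ÷ 50 g/eq = 399.7 eq.
NaHCO₃ supplies 1 eq per mole → 399.7 mol.
Mass: 399.7 mol × 84 g/mol = 33,570 g.

33.6 kg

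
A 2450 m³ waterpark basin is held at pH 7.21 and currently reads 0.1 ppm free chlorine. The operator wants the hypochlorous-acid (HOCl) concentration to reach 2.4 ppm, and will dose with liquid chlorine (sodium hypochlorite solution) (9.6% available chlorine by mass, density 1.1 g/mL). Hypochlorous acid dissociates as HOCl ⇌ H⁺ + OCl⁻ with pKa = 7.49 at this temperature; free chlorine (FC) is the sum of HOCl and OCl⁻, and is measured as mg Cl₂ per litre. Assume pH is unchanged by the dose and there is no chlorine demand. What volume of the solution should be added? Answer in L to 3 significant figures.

Volume: 2450 m³ = 2,450,000 L.
[OCl⁻]/[HOCl] = 10^(pH − pKa) = 10^(7.21 − 7.49) = 0.5248; fraction as HOCl = 1/(1 + 0.5248) = 0.6558.
Free chlorine required for 2.4 ppm HOCl: 2.4 / 0.6558 = 3.66 ppm.
FC to add: 3.66 − 0.1 = 3.56 mg/L as Cl₂.
Cl₂ equivalent: 3.56 mg/L × 2,450,000 L = 8721 g.
Product at 9.6% available Cl: 8721 / 0.096 = 90,840 g.
Volume: 90,840 g ÷ 1.1 g/mL = 82,580 mL.

82.6 L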